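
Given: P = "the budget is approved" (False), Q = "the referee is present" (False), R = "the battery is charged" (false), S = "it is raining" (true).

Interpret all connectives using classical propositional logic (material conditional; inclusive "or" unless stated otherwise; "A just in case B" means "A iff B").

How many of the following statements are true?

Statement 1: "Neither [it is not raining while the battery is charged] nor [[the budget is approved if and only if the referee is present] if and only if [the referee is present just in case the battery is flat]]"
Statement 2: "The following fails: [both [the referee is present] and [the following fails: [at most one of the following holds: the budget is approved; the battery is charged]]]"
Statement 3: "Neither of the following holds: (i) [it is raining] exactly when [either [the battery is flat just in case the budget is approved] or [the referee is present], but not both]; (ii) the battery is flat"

Statement 1: Parsed as (~S & R) nor ((P <-> Q) <-> (Q <-> ~R))

~S = ~T = F
~S & R = F & F = F
P <-> Q = F <-> F = T
~R = ~F = T
Q <-> ~R = F <-> T = F
(P <-> Q) <-> (Q <-> ~R) = T <-> F = F
(~S & R) nor ((P <-> Q) <-> (Q <-> ~R)) = F nor F = T
So Statement 1 is true.

Statement 2: Formalization: ~(Q & ~(P nand R))

P nand R = F nand F = T
~(P nand R) = ~T = F
Q & ~(P nand R) = F & F = F
~(Q & ~(P nand R)) = ~F = T
Hence Statement 2 is true.

Statement 3: Formalization: (S <-> ((~R <-> P) xor Q)) nor ~R

~R = ~F = T
~R <-> P = T <-> F = F
(~R <-> P) xor Q = F xor F = F
S <-> ((~R <-> P) xor Q) = T <-> F = F
~R = ~F = T
(S <-> ((~R <-> P) xor Q)) nor ~R = F nor T = F
Thus Statement 3 is false.

True statements: 2.

2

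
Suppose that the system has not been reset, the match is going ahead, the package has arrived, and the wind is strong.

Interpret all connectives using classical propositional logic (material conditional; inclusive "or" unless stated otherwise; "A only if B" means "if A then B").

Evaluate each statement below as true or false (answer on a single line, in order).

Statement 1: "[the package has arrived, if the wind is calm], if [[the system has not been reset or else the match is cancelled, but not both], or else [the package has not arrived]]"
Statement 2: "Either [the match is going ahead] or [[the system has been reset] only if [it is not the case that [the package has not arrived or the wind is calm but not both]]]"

Statement 1 True, Statement 2 True

Let V = "the system has been reset" (F), W = "the match is cancelled" (F), P = "the package has arrived" (T), N = "the wind is strong" (T).

Statement 1: This is ((~V xor W) | ~P) -> (~N -> P).

~V = ~F = T
~V xor W = T xor F = T
~P = ~T = F
(~V xor W) | ~P = T | F = T
~N = ~T = F
~N -> P = F -> T = T
((~V xor W) | ~P) -> (~N -> P) = T -> T = T
So Statement 1 is true.

Statement 2: Parsed as ~W | (V -> ~(~P xor ~N))

~W = ~F = T
~P = ~T = F
~N = ~T = F
~P xor ~N = F xor F = F
~(~P xor ~N) = ~F = T
V -> ~(~P xor ~N) = F -> T = T
~W | (V -> ~(~P xor ~N)) = T | T = T
Thus Statement 2 is true.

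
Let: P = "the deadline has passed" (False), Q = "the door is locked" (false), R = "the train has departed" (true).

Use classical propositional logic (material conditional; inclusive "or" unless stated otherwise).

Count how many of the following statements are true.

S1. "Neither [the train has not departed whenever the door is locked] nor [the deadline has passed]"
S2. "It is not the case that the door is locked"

S1: In symbols: (Q -> not R) nor P

not R = not True = False
Q -> not R = False -> False = True
(Q -> not R) nor P = True nor False = False
Thus S1 is false.

S2: This is not Q.

not Q = not False = True
Thus S2 is true.

True statements: 1.

1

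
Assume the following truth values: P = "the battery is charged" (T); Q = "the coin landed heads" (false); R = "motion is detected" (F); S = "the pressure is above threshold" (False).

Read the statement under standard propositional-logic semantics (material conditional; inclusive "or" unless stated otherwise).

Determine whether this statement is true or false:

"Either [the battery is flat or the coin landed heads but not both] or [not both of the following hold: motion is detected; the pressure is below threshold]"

Values: P=T, Q=F, R=F, S=F.
In symbols: (~P xor Q) | (R nand ~S)

~P = ~T = F
~P xor Q = F xor F = F
~S = ~F = T
R nand ~S = F nand T = T
(~P xor Q) | (R nand ~S) = F | T = T

The statement is true.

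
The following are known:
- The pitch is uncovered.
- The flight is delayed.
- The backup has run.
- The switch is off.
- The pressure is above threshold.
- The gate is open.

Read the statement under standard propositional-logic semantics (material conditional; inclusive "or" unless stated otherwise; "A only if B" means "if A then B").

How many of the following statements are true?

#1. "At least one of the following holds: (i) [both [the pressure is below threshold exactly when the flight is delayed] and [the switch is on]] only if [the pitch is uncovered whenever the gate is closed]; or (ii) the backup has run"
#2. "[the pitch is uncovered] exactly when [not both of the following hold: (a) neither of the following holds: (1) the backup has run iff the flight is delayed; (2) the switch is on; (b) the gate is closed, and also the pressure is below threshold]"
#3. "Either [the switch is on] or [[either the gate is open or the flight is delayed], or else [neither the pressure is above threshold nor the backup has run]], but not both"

3

Let U = "the pressure is above threshold" (T), Q = "the flight is delayed" (T), S = "the switch is on" (F), V = "the gate is open" (T), P = "the pitch is covered" (F), R = "the backup has run" (T).

#1: Parsed as (((¬U ↔ Q) ∧ S) → (¬V → ¬P)) ∨ R

¬U = ¬T = F
¬U ↔ Q = F ↔ T = F
(¬U ↔ Q) ∧ S = F ∧ F = F
¬V = ¬T = F
¬P = ¬F = T
¬V → ¬P = F → T = T
((¬U ↔ Q) ∧ S) → (¬V → ¬P) = F → T = T
(((¬U ↔ Q) ∧ S) → (¬V → ¬P)) ∨ R = T ∨ T = T
Hence #1 is true.

#2: Formalization: ¬P ↔ (((R ↔ Q) ↓ S) ↑ (¬V ∧ ¬U))

¬P = ¬F = T
R ↔ Q = T ↔ T = T
(R ↔ Q) ↓ S = T ↓ F = F
¬V = ¬T = F
¬U = ¬T = F
¬V ∧ ¬U = F ∧ F = F
((R ↔ Q) ↓ S) ↑ (¬V ∧ ¬U) = F ↑ F = T
¬P ↔ (((R ↔ Q) ↓ S) ↑ (¬V ∧ ¬U)) = T ↔ T = T
Hence #2 is true.

#3: This is S ⊕ ((V ∨ Q) ∨ (U ↓ R)).

V ∨ Q = T ∨ T = T
U ↓ R = T ↓ T = F
(V ∨ Q) ∨ (U ↓ R) = T ∨ F = T
S ⊕ ((V ∨ Q) ∨ (U ↓ R)) = F ⊕ T = T
Thus #3 is true.

3 of the 3 statements are true (#1, #2, #3).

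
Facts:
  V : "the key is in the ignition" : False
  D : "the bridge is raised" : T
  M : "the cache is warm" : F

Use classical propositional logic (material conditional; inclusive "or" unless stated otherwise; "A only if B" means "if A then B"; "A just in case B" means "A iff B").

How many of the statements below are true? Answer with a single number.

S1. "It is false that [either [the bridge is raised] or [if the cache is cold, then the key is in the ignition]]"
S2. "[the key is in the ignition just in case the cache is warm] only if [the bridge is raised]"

S1: Formalization: not (D or (not M -> V))

not M = not False = True
not M -> V = True -> False = False
D or (not M -> V) = True or False = True
not (D or (not M -> V)) = not True = False
Hence S1 is false.

S2: Formalization: (V iff M) -> D

V iff M = False iff False = True
(V iff M) -> D = True -> True = True
So S2 is true.

True statements: 1.

1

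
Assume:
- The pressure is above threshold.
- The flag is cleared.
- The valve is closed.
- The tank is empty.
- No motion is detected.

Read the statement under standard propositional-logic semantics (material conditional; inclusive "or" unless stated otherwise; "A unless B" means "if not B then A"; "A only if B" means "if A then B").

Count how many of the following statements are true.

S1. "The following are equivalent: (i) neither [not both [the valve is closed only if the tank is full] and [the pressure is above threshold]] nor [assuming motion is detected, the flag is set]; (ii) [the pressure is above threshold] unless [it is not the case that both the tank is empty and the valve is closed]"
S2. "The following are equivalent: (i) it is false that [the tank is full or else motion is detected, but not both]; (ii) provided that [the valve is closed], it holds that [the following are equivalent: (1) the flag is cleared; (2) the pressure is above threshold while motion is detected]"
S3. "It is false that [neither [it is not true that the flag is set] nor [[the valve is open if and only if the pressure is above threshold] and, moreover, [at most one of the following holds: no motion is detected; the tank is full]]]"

1

Let R = "the valve is open" (F), S = "the tank is full" (F), P = "the pressure is above threshold" (T), U = "motion is detected" (F), Q = "the flag is set" (F).

S1: Parsed as (((~R -> S) nand P) nor (U -> Q)) <-> (P | (~S nand ~R))

~R = ~F = T
~R -> S = T -> F = F
(~R -> S) nand P = F nand T = T
U -> Q = F -> F = T
((~R -> S) nand P) nor (U -> Q) = T nor T = F
~S = ~F = T
~R = ~F = T
~S nand ~R = T nand T = F
P | (~S nand ~R) = T | F = T
(((~R -> S) nand P) nor (U -> Q)) <-> (P | (~S nand ~R)) = F <-> T = F
Thus S1 is false.

S2: In symbols: ~(S xor U) <-> (~R -> (~Q <-> (P & U)))

S xor U = F xor F = F
~(S xor U) = ~F = T
~R = ~F = T
~Q = ~F = T
P & U = T & F = F
~Q <-> (P & U) = T <-> F = F
~R -> (~Q <-> (P & U)) = T -> F = F
~(S xor U) <-> (~R -> (~Q <-> (P & U))) = T <-> F = F
Hence S2 is false.

S3: Parsed as ~(~Q nor ((R <-> P) & (~U nand S)))

~Q = ~F = T
R <-> P = F <-> T = F
~U = ~F = T
~U nand S = T nand F = T
(R <-> P) & (~U nand S) = F & T = F
~Q nor ((R <-> P) & (~U nand S)) = T nor F = F
~(~Q nor ((R <-> P) & (~U nand S))) = ~F = T
Hence S3 is true.

1 of the 3 statements is true (S3).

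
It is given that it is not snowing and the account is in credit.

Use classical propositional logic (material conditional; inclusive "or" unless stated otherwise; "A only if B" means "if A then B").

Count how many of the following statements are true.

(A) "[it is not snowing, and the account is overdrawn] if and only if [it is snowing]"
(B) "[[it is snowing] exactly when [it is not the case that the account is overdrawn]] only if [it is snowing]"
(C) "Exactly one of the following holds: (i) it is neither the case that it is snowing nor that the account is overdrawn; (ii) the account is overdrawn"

3

Let H = "it is snowing" (F), P = "the account is overdrawn" (F).

(A): Formalization: (~H & P) <-> H

~H = ~F = T
~H & P = T & F = F
(~H & P) <-> H = F <-> F = T
Thus (A) is true.

(B): This is (H <-> ~P) -> H.

~P = ~F = T
H <-> ~P = F <-> T = F
(H <-> ~P) -> H = F -> F = T
So (B) is true.

(C): In symbols: (H nor P) xor P

H nor P = F nor F = T
(H nor P) xor P = T xor F = T
Hence (C) is true.

Count: 3.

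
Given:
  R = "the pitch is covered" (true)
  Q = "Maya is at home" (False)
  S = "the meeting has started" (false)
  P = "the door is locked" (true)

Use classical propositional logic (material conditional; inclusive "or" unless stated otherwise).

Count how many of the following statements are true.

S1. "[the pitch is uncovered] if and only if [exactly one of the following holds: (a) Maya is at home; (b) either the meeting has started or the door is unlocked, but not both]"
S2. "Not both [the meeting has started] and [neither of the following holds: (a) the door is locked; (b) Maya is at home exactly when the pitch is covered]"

S1: In symbols: not R iff (Q xor (S xor not P))

not R = not True = False
not P = not True = False
S xor not P = False xor False = False
Q xor (S xor not P) = False xor False = False
not R iff (Q xor (S xor not P)) = False iff False = True
Hence S1 is true.

S2: In symbols: S nand (P nor (Q iff R))

Q iff R = False iff True = False
P nor (Q iff R) = True nor False = False
S nand (P nor (Q iff R)) = False nand False = True
Hence S2 is true.

2 of the 2 statements are true (S1, S2).

2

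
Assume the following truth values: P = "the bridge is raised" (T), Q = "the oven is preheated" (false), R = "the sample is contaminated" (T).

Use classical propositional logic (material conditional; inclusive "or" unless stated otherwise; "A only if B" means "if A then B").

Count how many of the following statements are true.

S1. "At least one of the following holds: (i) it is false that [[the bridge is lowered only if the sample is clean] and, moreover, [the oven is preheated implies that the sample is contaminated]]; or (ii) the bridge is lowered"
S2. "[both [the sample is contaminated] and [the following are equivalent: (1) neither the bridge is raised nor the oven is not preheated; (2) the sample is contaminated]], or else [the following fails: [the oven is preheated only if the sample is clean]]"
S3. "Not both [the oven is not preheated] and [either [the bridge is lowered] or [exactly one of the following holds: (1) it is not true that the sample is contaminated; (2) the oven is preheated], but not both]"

S1: Formalization: ~((~P -> ~R) & (Q -> R)) | ~P

~P = ~T = F
~R = ~T = F
~P -> ~R = F -> F = T
Q -> R = F -> T = T
(~P -> ~R) & (Q -> R) = T & T = T
~((~P -> ~R) & (Q -> R)) = ~T = F
~P = ~T = F
~((~P -> ~R) & (Q -> R)) | ~P = F | F = F
Thus S1 is false.

S2: Formalization: (R & ((P nor ~Q) <-> R)) | ~(Q -> ~R)

~Q = ~F = T
P nor ~Q = T nor T = F
(P nor ~Q) <-> R = F <-> T = F
R & ((P nor ~Q) <-> R) = T & F = F
~R = ~T = F
Q -> ~R = F -> F = T
~(Q -> ~R) = ~T = F
(R & ((P nor ~Q) <-> R)) | ~(Q -> ~R) = F | F = F
Hence S2 is false.

S3: This is ~Q nand (~P xor (~R xor Q)).

~Q = ~F = T
~P = ~T = F
~R = ~T = F
~R xor Q = F xor F = F
~P xor (~R xor Q) = F xor F = F
~Q nand (~P xor (~R xor Q)) = T nand F = T
Thus S3 is true.

Count: 1.

1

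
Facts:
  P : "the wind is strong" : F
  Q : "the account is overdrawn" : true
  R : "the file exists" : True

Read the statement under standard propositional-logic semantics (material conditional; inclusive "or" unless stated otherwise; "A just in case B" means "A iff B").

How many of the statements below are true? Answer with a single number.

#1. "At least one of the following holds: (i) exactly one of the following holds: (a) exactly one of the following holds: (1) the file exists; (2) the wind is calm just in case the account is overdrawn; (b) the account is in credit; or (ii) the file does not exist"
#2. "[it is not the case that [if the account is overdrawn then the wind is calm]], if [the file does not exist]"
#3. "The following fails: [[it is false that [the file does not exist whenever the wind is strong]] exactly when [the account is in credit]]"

#1: In symbols: ((R ⊕ (¬P ↔ Q)) ⊕ ¬Q) ∨ ¬R

¬P = ¬F = T
¬P ↔ Q = T ↔ T = T
R ⊕ (¬P ↔ Q) = T ⊕ T = F
¬Q = ¬T = F
(R ⊕ (¬P ↔ Q)) ⊕ ¬Q = F ⊕ F = F
¬R = ¬T = F
((R ⊕ (¬P ↔ Q)) ⊕ ¬Q) ∨ ¬R = F ∨ F = F
So #1 is false.

#2: In symbols: ¬R → ¬(Q → ¬P)

¬R = ¬T = F
¬P = ¬F = T
Q → ¬P = T → T = T
¬(Q → ¬P) = ¬T = F
¬R → ¬(Q → ¬P) = F → F = T
So #2 is true.

#3: This is ¬(¬(P → ¬R) ↔ ¬Q).

¬R = ¬T = F
P → ¬R = F → F = T
¬(P → ¬R) = ¬T = F
¬Q = ¬T = F
¬(P → ¬R) ↔ ¬Q = F ↔ F = T
¬(¬(P → ¬R) ↔ ¬Q) = ¬T = F
So #3 is false.

Count: 1.

1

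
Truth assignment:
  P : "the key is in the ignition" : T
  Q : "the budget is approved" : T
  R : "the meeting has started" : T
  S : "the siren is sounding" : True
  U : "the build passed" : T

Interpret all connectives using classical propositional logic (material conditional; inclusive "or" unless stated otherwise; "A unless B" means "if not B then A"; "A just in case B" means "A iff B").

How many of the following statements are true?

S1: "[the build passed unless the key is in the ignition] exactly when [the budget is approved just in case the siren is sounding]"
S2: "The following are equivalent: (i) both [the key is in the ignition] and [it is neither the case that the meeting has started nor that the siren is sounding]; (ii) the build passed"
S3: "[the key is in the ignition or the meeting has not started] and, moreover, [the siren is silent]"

1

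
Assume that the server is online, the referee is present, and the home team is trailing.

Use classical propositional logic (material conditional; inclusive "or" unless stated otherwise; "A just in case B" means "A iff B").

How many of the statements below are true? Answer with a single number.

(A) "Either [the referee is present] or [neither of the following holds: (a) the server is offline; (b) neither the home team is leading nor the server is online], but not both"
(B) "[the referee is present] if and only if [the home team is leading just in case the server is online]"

Let H = "the referee is present" (T), Q = "the server is online" (T), G = "the home team is leading" (F).

(A): In symbols: H ⊕ (¬Q ↓ (G ↓ Q))

¬Q = ¬T = F
G ↓ Q = F ↓ T = F
¬Q ↓ (G ↓ Q) = F ↓ F = T
H ⊕ (¬Q ↓ (G ↓ Q)) = T ⊕ T = F
So (A) is false.

(B): Parsed as H ↔ (G ↔ Q)

G ↔ Q = F ↔ T = F
H ↔ (G ↔ Q) = T ↔ F = F
Hence (B) is false.

Count: 0.

0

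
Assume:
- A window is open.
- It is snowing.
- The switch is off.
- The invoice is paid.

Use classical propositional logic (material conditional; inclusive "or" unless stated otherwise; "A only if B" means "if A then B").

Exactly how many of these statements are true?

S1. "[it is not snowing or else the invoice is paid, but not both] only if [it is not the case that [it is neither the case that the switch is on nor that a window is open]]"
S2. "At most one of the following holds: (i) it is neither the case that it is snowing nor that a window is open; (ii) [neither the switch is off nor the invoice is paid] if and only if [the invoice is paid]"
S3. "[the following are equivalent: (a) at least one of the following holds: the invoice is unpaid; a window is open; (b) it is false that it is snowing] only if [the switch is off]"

Let P = "it is snowing" (True), W = "the invoice is paid" (True), G = "the switch is on" (False), L = "a window is open" (True).

S1: In symbols: (not P xor W) -> not (G nor L)

not P = not True = False
not P xor W = False xor True = True
G nor L = False nor True = False
not (G nor L) = not False = True
(not P xor W) -> not (G nor L) = True -> True = True
Thus S1 is true.

S2: Formalization: (P nor L) nand ((not G nor W) iff W)

P nor L = True nor True = False
not G = not False = True
not G nor W = True nor True = False
(not G nor W) iff W = False iff True = False
(P nor L) nand ((not G nor W) iff W) = False nand False = True
Thus S2 is true.

S3: In symbols: ((not W or L) iff not P) -> not G

not W = not True = False
not W or L = False or True = True
not P = not True = False
(not W or L) iff not P = True iff False = False
not G = not False = True
((not W or L) iff not P) -> not G = False -> True = True
Hence S3 is true.

True statements: 3 (S1, S2, S3).

3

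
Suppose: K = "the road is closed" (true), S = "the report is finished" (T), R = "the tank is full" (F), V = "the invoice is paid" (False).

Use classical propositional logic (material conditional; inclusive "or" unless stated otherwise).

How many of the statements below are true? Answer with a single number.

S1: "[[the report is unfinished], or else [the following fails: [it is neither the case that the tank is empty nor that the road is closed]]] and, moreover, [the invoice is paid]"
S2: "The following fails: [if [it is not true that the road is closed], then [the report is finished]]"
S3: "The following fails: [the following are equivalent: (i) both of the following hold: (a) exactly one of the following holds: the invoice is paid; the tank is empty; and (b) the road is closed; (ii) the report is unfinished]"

S1: Parsed as (not S or not (not R nor K)) and V

not S = not True = False
not R = not False = True
not R nor K = True nor True = False
not (not R nor K) = not False = True
not S or not (not R nor K) = False or True = True
(not S or not (not R nor K)) and V = True and False = False
So S1 is false.

S2: Formalization: not (not K -> S)

not K = not True = False
not K -> S = False -> True = True
not (not K -> S) = not True = False
Hence S2 is false.

S3: Formalization: not (((V xor not R) and K) iff not S)

not R = not False = True
V xor not R = False xor True = True
(V xor not R) and K = True and True = True
not S = not True = False
((V xor not R) and K) iff not S = True iff False = False
not (((V xor not R) and K) iff not S) = not False = True
Thus S3 is true.

Count: 1.

1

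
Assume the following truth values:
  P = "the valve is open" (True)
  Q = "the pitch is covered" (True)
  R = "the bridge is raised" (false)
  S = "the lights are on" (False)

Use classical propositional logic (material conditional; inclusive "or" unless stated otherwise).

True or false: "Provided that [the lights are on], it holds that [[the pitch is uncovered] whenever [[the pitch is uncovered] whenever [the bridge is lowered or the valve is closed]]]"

This is S -> (((~R | ~P) -> ~Q) -> ~Q).

~R = ~F = T
~P = ~T = F
~R | ~P = T | F = T
~Q = ~T = F
(~R | ~P) -> ~Q = T -> F = F
~Q = ~T = F
((~R | ~P) -> ~Q) -> ~Q = F -> F = T
S -> (((~R | ~P) -> ~Q) -> ~Q) = F -> T = T

true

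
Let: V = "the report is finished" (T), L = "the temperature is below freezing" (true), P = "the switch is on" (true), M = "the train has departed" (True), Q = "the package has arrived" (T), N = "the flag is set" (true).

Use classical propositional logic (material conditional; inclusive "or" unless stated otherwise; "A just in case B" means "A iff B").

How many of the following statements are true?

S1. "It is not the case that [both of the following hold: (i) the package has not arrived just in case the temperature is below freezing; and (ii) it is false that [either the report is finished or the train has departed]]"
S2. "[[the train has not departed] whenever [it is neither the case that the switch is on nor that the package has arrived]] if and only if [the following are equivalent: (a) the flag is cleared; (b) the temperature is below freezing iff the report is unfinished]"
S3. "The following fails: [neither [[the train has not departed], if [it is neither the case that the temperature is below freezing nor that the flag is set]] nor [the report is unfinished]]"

3

S1: Parsed as ~((~Q <-> L) & ~(V | M))

~Q = ~T = F
~Q <-> L = F <-> T = F
V | M = T | T = T
~(V | M) = ~T = F
(~Q <-> L) & ~(V | M) = F & F = F
~((~Q <-> L) & ~(V | M)) = ~F = T
Thus S1 is true.

S2: Parsed as ((P nor Q) -> ~M) <-> (~N <-> (L <-> ~V))

P nor Q = T nor T = F
~M = ~T = F
(P nor Q) -> ~M = F -> F = T
~N = ~T = F
~V = ~T = F
L <-> ~V = T <-> F = F
~N <-> (L <-> ~V) = F <-> F = T
((P nor Q) -> ~M) <-> (~N <-> (L <-> ~V)) = T <-> T = T
Thus S2 is true.

S3: In symbols: ~(((L nor N) -> ~M) nor ~V)

L nor N = T nor T = F
~M = ~T = F
(L nor N) -> ~M = F -> F = T
~V = ~T = F
((L nor N) -> ~M) nor ~V = T nor F = F
~(((L nor N) -> ~M) nor ~V) = ~F = T
Hence S3 is true.

3 of the 3 statements are true (S1, S2, S3).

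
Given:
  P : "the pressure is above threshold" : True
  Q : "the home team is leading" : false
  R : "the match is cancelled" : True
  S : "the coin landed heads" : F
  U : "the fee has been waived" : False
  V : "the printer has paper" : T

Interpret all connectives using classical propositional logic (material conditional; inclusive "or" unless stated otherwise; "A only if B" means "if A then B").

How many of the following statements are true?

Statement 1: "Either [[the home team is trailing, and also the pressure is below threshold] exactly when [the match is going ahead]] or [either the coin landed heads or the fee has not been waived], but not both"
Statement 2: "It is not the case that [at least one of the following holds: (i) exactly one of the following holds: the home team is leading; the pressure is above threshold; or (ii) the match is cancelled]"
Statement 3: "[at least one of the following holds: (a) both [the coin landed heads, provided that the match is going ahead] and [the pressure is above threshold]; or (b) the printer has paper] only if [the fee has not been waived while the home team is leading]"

Statement 1: Formalization: ((¬Q ∧ ¬P) ↔ ¬R) ⊕ (S ∨ ¬U)

¬Q = ¬F = T
¬P = ¬T = F
¬Q ∧ ¬P = T ∧ F = F
¬R = ¬T = F
(¬Q ∧ ¬P) ↔ ¬R = F ↔ F = T
¬U = ¬F = T
S ∨ ¬U = F ∨ T = T
((¬Q ∧ ¬P) ↔ ¬R) ⊕ (S ∨ ¬U) = T ⊕ T = F
Hence Statement 1 is false.

Statement 2: Parsed as ¬((Q ⊕ P) ∨ R)

Q ⊕ P = F ⊕ T = T
(Q ⊕ P) ∨ R = T ∨ T = T
¬((Q ⊕ P) ∨ R) = ¬T = F
Thus Statement 2 is false.

Statement 3: Formalization: (((¬R → S) ∧ P) ∨ V) → (¬U ∧ Q)

¬R = ¬T = F
¬R → S = F → F = T
(¬R → S) ∧ P = T ∧ T = T
((¬R → S) ∧ P) ∨ V = T ∨ T = T
¬U = ¬F = T
¬U ∧ Q = T ∧ F = F
(((¬R → S) ∧ P) ∨ V) → (¬U ∧ Q) = T → F = F
Hence Statement 3 is false.

True statements: 0 (none).

0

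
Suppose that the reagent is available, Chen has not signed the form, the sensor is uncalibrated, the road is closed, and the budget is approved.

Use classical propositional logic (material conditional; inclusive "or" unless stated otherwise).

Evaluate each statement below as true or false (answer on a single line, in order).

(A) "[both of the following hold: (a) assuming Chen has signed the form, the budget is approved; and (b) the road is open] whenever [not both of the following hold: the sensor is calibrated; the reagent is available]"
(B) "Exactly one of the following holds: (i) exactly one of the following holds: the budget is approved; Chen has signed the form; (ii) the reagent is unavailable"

Let S = "the sensor is calibrated" (False), U = "the reagent is available" (True), M = "Chen has signed the form" (False), H = "the budget is approved" (True), L = "the road is closed" (True).

(A): In symbols: (S nand U) -> ((M -> H) and not L)

S nand U = False nand True = True
M -> H = False -> True = True
not L = not True = False
(M -> H) and not L = True and False = False
(S nand U) -> ((M -> H) and not L) = True -> False = False
Hence (A) is false.

(B): This is (H xor M) xor not U.

H xor M = True xor False = True
not U = not True = False
(H xor M) xor not U = True xor False = True
Thus (B) is true.

(A) false / (B) true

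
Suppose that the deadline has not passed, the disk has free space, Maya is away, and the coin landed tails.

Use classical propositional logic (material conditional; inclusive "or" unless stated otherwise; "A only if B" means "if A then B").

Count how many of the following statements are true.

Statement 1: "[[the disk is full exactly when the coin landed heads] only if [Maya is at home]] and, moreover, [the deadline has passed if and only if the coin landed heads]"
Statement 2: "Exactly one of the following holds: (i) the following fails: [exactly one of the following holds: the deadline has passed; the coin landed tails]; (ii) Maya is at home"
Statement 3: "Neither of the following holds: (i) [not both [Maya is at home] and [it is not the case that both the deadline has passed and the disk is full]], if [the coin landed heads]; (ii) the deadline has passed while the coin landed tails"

0

Let W = "the disk is full" (F), Q = "the coin landed heads" (F), M = "Maya is at home" (F), V = "the deadline has passed" (F).

Statement 1: Formalization: ((W ↔ Q) → M) ∧ (V ↔ Q)

W ↔ Q = F ↔ F = T
(W ↔ Q) → M = T → F = F
V ↔ Q = F ↔ F = T
((W ↔ Q) → M) ∧ (V ↔ Q) = F ∧ T = F
So Statement 1 is false.

Statement 2: Formalization: ¬(V ⊕ ¬Q) ⊕ M

¬Q = ¬F = T
V ⊕ ¬Q = F ⊕ T = T
¬(V ⊕ ¬Q) = ¬T = F
¬(V ⊕ ¬Q) ⊕ M = F ⊕ F = F
Hence Statement 2 is false.

Statement 3: In symbols: (Q → (M ↑ (V ↑ W))) ↓ (V ∧ ¬Q)

V ↑ W = F ↑ F = T
M ↑ (V ↑ W) = F ↑ T = T
Q → (M ↑ (V ↑ W)) = F → T = T
¬Q = ¬F = T
V ∧ ¬Q = F ∧ T = F
(Q → (M ↑ (V ↑ W))) ↓ (V ∧ ¬Q) = T ↓ F = F
So Statement 3 is false.

True statements: 0 (none).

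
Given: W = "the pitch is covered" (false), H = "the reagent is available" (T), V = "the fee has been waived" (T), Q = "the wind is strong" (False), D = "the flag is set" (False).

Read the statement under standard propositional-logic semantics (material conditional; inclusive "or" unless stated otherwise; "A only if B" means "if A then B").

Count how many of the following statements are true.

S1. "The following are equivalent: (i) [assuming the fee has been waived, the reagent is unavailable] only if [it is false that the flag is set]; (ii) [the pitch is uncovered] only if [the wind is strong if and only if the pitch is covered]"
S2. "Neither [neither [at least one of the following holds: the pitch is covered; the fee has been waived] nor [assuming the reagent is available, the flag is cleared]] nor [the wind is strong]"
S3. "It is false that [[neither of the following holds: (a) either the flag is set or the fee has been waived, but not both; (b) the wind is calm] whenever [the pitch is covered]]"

2

S1: This is ((V → ¬H) → ¬D) ↔ (¬W → (Q ↔ W)).

¬H = ¬T = F
V → ¬H = T → F = F
¬D = ¬F = T
(V → ¬H) → ¬D = F → T = T
¬W = ¬F = T
Q ↔ W = F ↔ F = T
¬W → (Q ↔ W) = T → T = T
((V → ¬H) → ¬D) ↔ (¬W → (Q ↔ W)) = T ↔ T = T
Thus S1 is true.

S2: Formalization: ((W ∨ V) ↓ (H → ¬D)) ↓ Q

W ∨ V = F ∨ T = T
¬D = ¬F = T
H → ¬D = T → T = T
(W ∨ V) ↓ (H → ¬D) = T ↓ T = F
((W ∨ V) ↓ (H → ¬D)) ↓ Q = F ↓ F = T
Thus S2 is true.

S3: Formalization: ¬(W → ((D ⊕ V) ↓ ¬Q))

D ⊕ V = F ⊕ T = T
¬Q = ¬F = T
(D ⊕ V) ↓ ¬Q = T ↓ T = F
W → ((D ⊕ V) ↓ ¬Q) = F → F = T
¬(W → ((D ⊕ V) ↓ ¬Q)) = ¬T = F
So S3 is false.

Count: 2.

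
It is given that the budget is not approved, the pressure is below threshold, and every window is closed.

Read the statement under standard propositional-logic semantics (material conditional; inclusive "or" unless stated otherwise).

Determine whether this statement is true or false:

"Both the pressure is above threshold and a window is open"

Let Q = "the pressure is above threshold" (F), R = "a window is open" (F).
Parsed as Q & R

Q & R = F & F = F

False.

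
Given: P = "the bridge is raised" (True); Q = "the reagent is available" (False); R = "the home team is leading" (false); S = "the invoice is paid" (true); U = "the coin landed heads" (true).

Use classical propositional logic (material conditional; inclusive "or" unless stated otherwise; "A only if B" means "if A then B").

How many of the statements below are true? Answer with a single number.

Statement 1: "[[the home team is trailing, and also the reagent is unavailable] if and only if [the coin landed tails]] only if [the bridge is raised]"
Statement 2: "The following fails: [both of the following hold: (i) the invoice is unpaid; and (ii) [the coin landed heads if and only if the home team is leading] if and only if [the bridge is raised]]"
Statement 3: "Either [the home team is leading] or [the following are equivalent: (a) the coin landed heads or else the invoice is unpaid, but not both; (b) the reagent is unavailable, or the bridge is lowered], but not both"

3

Statement 1: In symbols: ((~R & ~Q) <-> ~U) -> P

~R = ~F = T
~Q = ~F = T
~R & ~Q = T & T = T
~U = ~T = F
(~R & ~Q) <-> ~U = T <-> F = F
((~R & ~Q) <-> ~U) -> P = F -> T = T
So Statement 1 is true.

Statement 2: In symbols: ~(~S & ((U <-> R) <-> P))

~S = ~T = F
U <-> R = T <-> F = F
(U <-> R) <-> P = F <-> T = F
~S & ((U <-> R) <-> P) = F & F = F
~(~S & ((U <-> R) <-> P)) = ~F = T
Hence Statement 2 is true.

Statement 3: Parsed as R xor ((U xor ~S) <-> (~Q | ~P))

~S = ~T = F
U xor ~S = T xor F = T
~Q = ~F = T
~P = ~T = F
~Q | ~P = T | F = T
(U xor ~S) <-> (~Q | ~P) = T <-> T = T
R xor ((U xor ~S) <-> (~Q | ~P)) = F xor T = T
Thus Statement 3 is true.

True statements: 3.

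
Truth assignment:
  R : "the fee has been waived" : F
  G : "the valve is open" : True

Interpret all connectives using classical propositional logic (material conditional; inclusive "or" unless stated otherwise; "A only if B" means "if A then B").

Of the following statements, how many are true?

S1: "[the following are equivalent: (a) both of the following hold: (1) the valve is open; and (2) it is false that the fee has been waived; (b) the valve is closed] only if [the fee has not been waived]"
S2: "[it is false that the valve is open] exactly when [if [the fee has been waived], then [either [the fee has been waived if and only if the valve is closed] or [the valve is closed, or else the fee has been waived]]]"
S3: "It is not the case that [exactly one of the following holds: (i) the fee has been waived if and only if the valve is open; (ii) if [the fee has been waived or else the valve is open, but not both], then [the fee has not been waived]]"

S1: Formalization: ((G ∧ ¬R) ↔ ¬G) → ¬R

¬R = ¬F = T
G ∧ ¬R = T ∧ T = T
¬G = ¬T = F
(G ∧ ¬R) ↔ ¬G = T ↔ F = F
¬R = ¬F = T
((G ∧ ¬R) ↔ ¬G) → ¬R = F → T = T
So S1 is true.

S2: This is ¬G ↔ (R → ((R ↔ ¬G) ∨ (¬G ∨ R))).

¬G = ¬T = F
¬G = ¬T = F
R ↔ ¬G = F ↔ F = T
¬G = ¬T = F
¬G ∨ R = F ∨ F = F
(R ↔ ¬G) ∨ (¬G ∨ R) = T ∨ F = T
R → ((R ↔ ¬G) ∨ (¬G ∨ R)) = F → T = T
¬G ↔ (R → ((R ↔ ¬G) ∨ (¬G ∨ R))) = F ↔ T = F
Thus S2 is false.

S3: This is ¬((R ↔ G) ⊕ ((R ⊕ G) → ¬R)).

R ↔ G = F ↔ T = F
R ⊕ G = F ⊕ T = T
¬R = ¬F = T
(R ⊕ G) → ¬R = T → T = T
(R ↔ G) ⊕ ((R ⊕ G) → ¬R) = F ⊕ T = T
¬((R ↔ G) ⊕ ((R ⊕ G) → ¬R)) = ¬T = F
Thus S3 is false.

Count: 1.

1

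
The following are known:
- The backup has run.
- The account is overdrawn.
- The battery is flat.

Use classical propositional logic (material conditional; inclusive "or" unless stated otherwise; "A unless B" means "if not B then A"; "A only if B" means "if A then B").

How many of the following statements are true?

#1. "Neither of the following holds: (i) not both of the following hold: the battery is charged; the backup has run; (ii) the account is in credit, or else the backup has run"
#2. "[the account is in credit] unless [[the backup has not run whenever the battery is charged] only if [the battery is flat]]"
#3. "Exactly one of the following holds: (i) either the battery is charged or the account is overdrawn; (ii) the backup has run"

1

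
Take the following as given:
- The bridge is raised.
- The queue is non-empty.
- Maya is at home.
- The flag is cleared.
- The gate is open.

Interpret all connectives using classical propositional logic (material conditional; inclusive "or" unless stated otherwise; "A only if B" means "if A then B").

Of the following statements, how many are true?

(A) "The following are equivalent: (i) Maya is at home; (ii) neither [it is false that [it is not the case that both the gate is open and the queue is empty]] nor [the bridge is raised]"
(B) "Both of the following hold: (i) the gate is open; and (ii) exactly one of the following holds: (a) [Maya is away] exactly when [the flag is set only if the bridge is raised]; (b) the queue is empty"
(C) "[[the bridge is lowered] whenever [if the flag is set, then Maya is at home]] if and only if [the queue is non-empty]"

Let Q = "Maya is at home" (T), S = "the gate is open" (T), K = "the queue is empty" (F), H = "the bridge is raised" (T), M = "the flag is set" (F).

(A): Formalization: Q <-> (~(S nand K) nor H)

S nand K = T nand F = T
~(S nand K) = ~T = F
~(S nand K) nor H = F nor T = F
Q <-> (~(S nand K) nor H) = T <-> F = F
Thus (A) is false.

(B): Formalization: S & ((~Q <-> (M -> H)) xor K)

~Q = ~T = F
M -> H = F -> T = T
~Q <-> (M -> H) = F <-> T = F
(~Q <-> (M -> H)) xor K = F xor F = F
S & ((~Q <-> (M -> H)) xor K) = T & F = F
Hence (B) is false.

(C): This is ((M -> Q) -> ~H) <-> ~K.

M -> Q = F -> T = T
~H = ~T = F
(M -> Q) -> ~H = T -> F = F
~K = ~F = T
((M -> Q) -> ~H) <-> ~K = F <-> T = F
Thus (C) is false.

True statements: 0 (none).

0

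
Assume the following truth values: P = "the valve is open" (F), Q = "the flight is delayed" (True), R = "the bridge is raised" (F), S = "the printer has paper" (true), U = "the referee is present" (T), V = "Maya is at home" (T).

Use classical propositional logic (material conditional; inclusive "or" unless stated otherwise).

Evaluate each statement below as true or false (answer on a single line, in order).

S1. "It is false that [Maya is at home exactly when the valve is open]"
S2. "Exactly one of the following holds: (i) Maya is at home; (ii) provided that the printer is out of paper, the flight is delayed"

S1 true, S2 false

S1: This is ~(V <-> P).

V <-> P = T <-> F = F
~(V <-> P) = ~F = T
Thus S1 is true.

S2: In symbols: V xor (~S -> Q)

~S = ~T = F
~S -> Q = F -> T = T
V xor (~S -> Q) = T xor T = F
Thus S2 is false.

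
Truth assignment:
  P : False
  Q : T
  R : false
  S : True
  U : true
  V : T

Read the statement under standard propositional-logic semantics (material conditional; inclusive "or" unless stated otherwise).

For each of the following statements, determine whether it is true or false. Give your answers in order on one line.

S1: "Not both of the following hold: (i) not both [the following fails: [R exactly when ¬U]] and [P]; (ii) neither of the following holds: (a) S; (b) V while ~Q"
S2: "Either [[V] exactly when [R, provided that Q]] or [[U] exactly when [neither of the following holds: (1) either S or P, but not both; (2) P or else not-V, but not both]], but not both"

S1: This is (~(R <-> ~U) nand P) nand (S nor (V & ~Q)).

~U = ~T = F
R <-> ~U = F <-> F = T
~(R <-> ~U) = ~T = F
~(R <-> ~U) nand P = F nand F = T
~Q = ~T = F
V & ~Q = T & F = F
S nor (V & ~Q) = T nor F = F
(~(R <-> ~U) nand P) nand (S nor (V & ~Q)) = T nand F = T
Hence S1 is true.

S2: Formalization: (V <-> (Q -> R)) xor (U <-> ((S xor P) nor (P xor ~V)))

Q -> R = T -> F = F
V <-> (Q -> R) = T <-> F = F
S xor P = T xor F = T
~V = ~T = F
P xor ~V = F xor F = F
(S xor P) nor (P xor ~V) = T nor F = F
U <-> ((S xor P) nor (P xor ~V)) = T <-> F = F
(V <-> (Q -> R)) xor (U <-> ((S xor P) nor (P xor ~V))) = F xor F = F
Hence S2 is false.

S1 T; S2 F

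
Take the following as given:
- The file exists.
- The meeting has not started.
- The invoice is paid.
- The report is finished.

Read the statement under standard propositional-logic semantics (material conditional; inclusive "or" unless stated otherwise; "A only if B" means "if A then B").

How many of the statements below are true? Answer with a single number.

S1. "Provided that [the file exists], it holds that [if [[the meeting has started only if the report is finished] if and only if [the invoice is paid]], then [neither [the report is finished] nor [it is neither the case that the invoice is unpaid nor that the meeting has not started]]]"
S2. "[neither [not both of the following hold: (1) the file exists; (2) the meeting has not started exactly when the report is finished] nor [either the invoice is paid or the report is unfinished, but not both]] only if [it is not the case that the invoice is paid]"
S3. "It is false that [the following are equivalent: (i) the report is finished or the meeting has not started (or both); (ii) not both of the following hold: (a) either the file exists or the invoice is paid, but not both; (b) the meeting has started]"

1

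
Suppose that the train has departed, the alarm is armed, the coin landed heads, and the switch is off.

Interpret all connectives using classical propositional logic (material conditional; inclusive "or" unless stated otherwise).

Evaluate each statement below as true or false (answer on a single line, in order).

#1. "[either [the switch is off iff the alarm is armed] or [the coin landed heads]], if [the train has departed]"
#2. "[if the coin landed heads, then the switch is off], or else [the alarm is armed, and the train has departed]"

#1 T, #2 T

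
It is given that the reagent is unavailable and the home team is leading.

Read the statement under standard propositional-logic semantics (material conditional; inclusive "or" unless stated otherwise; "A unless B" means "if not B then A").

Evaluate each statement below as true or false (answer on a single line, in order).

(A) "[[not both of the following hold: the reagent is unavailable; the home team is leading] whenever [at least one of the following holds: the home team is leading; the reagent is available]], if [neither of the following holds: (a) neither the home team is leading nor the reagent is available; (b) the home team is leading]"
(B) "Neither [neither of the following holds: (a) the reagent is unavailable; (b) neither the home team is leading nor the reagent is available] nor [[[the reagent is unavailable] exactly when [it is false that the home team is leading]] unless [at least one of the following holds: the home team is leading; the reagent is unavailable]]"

(A) T / (B) F

Let U = "the home team is leading" (T), Q = "the reagent is available" (F).

(A): Parsed as ((U ↓ Q) ↓ U) → ((U ∨ Q) → (¬Q ↑ U))

U ↓ Q = T ↓ F = F
(U ↓ Q) ↓ U = F ↓ T = F
U ∨ Q = T ∨ F = T
¬Q = ¬F = T
¬Q ↑ U = T ↑ T = F
(U ∨ Q) → (¬Q ↑ U) = T → F = F
((U ↓ Q) ↓ U) → ((U ∨ Q) → (¬Q ↑ U)) = F → F = T
Thus (A) is true.

(B): In symbols: (¬Q ↓ (U ↓ Q)) ↓ ((¬Q ↔ ¬U) ∨ (U ∨ ¬Q))

¬Q = ¬F = T
U ↓ Q = T ↓ F = F
¬Q ↓ (U ↓ Q) = T ↓ F = F
¬Q = ¬F = T
¬U = ¬T = F
¬Q ↔ ¬U = T ↔ F = F
¬Q = ¬F = T
U ∨ ¬Q = T ∨ T = T
(¬Q ↔ ¬U) ∨ (U ∨ ¬Q) = F ∨ T = T
(¬Q ↓ (U ↓ Q)) ↓ ((¬Q ↔ ¬U) ∨ (U ∨ ¬Q)) = F ↓ T = F
Hence (B) is false.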